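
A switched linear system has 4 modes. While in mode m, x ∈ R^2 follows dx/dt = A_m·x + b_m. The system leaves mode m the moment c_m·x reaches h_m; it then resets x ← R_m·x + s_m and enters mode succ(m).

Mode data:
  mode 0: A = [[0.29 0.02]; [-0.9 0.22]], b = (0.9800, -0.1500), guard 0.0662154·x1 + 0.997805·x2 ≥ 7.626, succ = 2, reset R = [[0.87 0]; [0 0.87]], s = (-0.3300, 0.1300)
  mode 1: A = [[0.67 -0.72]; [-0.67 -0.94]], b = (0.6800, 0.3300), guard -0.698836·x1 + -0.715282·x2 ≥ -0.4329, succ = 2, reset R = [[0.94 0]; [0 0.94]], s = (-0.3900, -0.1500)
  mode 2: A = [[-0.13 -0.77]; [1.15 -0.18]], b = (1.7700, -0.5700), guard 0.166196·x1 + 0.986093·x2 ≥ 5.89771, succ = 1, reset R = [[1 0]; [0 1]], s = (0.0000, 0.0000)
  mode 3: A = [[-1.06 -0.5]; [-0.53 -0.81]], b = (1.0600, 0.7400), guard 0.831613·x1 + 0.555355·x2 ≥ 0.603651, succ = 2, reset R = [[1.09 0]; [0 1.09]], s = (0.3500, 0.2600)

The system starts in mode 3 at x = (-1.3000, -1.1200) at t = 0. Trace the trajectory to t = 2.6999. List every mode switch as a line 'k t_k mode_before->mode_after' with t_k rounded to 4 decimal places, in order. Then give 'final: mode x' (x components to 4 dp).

1 1.5098 3->2
final: 2 1.8573 1.7097

Mode 3: guard c·x = 0.6037 hit at Δt = 1.5098 (t = 1.5098), x⁻ = (0.5449, 0.2710) → reset → x⁺ = (0.9439, 0.5554), jump to mode 2
Mode 2: flow for 1.1901 to horizon, guard not reached → x = (1.8573, 1.7097)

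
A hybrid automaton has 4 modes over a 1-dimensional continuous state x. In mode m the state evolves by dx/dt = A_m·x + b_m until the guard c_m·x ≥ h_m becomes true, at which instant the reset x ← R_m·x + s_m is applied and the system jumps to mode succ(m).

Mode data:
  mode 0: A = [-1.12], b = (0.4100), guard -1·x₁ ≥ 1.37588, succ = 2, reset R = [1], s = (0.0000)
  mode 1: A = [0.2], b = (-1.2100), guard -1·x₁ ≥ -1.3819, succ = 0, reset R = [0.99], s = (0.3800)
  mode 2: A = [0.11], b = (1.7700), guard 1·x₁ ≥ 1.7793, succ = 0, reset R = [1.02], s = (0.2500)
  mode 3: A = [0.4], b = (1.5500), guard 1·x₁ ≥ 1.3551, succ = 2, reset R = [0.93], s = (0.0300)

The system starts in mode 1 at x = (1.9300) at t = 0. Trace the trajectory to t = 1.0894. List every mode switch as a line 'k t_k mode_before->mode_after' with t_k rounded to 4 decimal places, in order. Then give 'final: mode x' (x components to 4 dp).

Mode 1: guard c·x = -1.3819 hit at Δt = 0.6245 (t = 0.6245), x⁻ = (1.3819) → reset → x⁺ = (1.7481), jump to mode 0
Mode 0: flow for 0.4649 to horizon, guard not reached → x = (1.1871)

1 0.6245 1->0
final: 0 1.1871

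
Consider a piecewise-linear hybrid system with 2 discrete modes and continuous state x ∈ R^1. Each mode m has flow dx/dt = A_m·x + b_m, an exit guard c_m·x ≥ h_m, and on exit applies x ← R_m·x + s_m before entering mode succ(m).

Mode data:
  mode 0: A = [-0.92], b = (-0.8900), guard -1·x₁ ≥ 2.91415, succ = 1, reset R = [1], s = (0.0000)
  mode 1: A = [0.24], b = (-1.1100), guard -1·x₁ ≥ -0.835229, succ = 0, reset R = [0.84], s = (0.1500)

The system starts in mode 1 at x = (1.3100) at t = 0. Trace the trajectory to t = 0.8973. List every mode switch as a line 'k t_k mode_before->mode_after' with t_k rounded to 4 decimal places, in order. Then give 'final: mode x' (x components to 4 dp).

Mode 1: guard c·x = -0.8352 hit at Δt = 0.5577 (t = 0.5577), x⁻ = (0.8352) → reset → x⁺ = (0.8516), jump to mode 0
Mode 0: flow for 0.3396 to horizon, guard not reached → x = (0.3635)

1 0.5577 1->0
final: 0 0.3635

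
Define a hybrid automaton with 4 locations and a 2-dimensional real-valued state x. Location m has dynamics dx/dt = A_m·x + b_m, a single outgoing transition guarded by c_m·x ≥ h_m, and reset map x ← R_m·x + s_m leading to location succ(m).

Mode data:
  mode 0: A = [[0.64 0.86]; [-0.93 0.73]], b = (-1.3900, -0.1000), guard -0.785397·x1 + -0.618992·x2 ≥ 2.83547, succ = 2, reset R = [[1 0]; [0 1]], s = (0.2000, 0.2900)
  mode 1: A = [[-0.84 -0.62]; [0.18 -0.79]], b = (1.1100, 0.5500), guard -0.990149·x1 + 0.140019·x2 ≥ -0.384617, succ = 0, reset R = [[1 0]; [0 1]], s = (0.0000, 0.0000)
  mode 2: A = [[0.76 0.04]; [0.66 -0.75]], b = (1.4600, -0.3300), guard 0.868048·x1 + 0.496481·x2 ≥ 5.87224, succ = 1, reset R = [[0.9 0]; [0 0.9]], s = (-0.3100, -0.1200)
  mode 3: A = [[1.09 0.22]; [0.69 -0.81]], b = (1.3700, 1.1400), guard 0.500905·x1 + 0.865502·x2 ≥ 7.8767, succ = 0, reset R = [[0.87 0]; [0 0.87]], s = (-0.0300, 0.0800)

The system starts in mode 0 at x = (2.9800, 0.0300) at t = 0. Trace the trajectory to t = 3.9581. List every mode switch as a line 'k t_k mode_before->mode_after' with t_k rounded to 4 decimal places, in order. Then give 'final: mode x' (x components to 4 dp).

Mode 0: guard c·x = 2.8355 hit at Δt = 1.2852 (t = 1.2852), x⁻ = (0.5040, -5.2203) → reset → x⁺ = (0.7040, -4.9303), jump to mode 2
Mode 2: guard c·x = 5.8722 hit at Δt = 1.5916 (t = 2.8768), x⁻ = (6.5371, 0.3983) → reset → x⁺ = (5.5733, 0.2385), jump to mode 1
Mode 1: flow for 1.0813 to horizon, guard not reached → x = (2.6976, 0.9936)

1 1.2852 0->2
2 2.8768 2->1
final: 1 2.6976 0.9936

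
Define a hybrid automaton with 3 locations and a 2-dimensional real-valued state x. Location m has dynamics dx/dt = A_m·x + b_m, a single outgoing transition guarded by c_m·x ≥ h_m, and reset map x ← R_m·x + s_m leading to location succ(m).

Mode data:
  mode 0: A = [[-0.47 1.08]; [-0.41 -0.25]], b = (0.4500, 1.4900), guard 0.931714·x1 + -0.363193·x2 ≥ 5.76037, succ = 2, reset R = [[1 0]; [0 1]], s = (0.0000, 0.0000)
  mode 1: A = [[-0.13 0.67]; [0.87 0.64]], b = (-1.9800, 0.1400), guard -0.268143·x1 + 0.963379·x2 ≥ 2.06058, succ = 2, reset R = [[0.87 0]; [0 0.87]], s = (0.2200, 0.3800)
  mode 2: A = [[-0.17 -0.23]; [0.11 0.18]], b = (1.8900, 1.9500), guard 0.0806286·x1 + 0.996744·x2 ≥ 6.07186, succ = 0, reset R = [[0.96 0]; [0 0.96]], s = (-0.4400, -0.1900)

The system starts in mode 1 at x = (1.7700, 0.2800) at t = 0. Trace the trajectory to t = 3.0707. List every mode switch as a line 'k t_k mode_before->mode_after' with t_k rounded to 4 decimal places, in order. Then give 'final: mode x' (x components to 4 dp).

1 1.1175 1->2
2 2.4139 2->0
final: 0 4.2232 4.9113

Mode 1: guard c·x = 2.0606 hit at Δt = 1.1175 (t = 1.1175), x⁻ = (0.3646, 2.2404) → reset → x⁺ = (0.5372, 2.3291), jump to mode 2
Mode 2: guard c·x = 6.0719 hit at Δt = 1.2964 (t = 2.4139), x⁻ = (1.5239, 5.9684) → reset → x⁺ = (1.0229, 5.5397), jump to mode 0
Mode 0: flow for 0.6568 to horizon, guard not reached → x = (4.2232, 4.9113)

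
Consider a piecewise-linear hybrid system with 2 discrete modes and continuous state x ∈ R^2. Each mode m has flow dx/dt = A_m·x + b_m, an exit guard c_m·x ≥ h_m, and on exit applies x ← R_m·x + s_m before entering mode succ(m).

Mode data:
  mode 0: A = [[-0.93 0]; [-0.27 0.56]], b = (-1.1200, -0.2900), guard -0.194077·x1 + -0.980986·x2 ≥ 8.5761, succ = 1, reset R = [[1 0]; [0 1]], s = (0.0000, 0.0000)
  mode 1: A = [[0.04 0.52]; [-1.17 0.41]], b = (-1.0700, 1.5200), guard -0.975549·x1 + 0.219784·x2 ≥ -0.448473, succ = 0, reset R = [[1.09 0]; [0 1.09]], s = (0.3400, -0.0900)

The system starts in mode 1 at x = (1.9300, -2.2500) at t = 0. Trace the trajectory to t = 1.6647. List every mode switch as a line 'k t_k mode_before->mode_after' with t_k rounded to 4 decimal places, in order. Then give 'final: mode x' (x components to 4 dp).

1 0.8644 1->0
final: 0 -0.5599 -5.1611

Mode 1: guard c·x = -0.4485 hit at Δt = 0.8644 (t = 0.8644), x⁻ = (-0.1724, -2.8059) → reset → x⁺ = (0.1520, -3.1484), jump to mode 0
Mode 0: flow for 0.8003 to horizon, guard not reached → x = (-0.5599, -5.1611)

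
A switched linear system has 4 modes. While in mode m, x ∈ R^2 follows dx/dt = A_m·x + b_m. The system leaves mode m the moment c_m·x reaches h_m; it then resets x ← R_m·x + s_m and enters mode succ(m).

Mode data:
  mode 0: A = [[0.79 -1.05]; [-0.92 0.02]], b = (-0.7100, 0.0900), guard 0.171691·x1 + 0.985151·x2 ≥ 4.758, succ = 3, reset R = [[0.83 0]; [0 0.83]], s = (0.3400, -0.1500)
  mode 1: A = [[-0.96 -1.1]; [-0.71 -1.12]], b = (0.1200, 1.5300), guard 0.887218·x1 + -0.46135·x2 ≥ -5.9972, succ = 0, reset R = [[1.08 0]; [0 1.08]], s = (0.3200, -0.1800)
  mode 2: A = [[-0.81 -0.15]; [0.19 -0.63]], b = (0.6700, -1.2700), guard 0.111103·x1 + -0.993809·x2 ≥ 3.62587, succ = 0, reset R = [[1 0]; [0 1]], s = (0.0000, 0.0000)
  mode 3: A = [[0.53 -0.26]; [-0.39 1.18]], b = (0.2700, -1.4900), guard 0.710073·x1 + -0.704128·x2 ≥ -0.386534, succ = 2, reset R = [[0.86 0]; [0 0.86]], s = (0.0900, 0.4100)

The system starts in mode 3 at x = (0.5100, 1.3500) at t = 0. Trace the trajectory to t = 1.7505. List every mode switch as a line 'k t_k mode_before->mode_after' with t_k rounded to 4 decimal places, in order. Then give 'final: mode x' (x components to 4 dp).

1 0.6699 3->2
final: 2 0.7123 -0.1533

Mode 3: guard c·x = -0.3865 hit at Δt = 0.6699 (t = 0.6699), x⁻ = (0.6720, 1.2266) → reset → x⁺ = (0.6679, 1.4649), jump to mode 2
Mode 2: flow for 1.0806 to horizon, guard not reached → x = (0.7123, -0.1533)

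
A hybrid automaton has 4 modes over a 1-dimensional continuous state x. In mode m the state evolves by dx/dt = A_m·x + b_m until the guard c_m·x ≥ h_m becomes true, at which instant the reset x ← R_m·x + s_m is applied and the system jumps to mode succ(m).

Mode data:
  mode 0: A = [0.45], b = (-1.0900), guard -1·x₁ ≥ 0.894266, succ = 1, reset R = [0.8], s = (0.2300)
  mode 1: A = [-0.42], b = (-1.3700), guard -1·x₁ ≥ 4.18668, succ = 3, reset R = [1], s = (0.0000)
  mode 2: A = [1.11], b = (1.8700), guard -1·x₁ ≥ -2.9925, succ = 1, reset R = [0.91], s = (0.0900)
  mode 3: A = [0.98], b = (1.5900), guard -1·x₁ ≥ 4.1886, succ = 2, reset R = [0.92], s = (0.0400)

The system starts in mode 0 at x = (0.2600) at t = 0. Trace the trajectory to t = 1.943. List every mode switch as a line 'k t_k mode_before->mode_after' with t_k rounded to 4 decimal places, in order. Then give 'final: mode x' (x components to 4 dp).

Mode 0: guard c·x = 0.8943 hit at Δt = 0.9506 (t = 0.9506), x⁻ = (-0.8943) → reset → x⁺ = (-0.4854), jump to mode 1
Mode 1: flow for 0.9924 to horizon, guard not reached → x = (-1.4318)

1 0.9506 0->1
final: 1 -1.4318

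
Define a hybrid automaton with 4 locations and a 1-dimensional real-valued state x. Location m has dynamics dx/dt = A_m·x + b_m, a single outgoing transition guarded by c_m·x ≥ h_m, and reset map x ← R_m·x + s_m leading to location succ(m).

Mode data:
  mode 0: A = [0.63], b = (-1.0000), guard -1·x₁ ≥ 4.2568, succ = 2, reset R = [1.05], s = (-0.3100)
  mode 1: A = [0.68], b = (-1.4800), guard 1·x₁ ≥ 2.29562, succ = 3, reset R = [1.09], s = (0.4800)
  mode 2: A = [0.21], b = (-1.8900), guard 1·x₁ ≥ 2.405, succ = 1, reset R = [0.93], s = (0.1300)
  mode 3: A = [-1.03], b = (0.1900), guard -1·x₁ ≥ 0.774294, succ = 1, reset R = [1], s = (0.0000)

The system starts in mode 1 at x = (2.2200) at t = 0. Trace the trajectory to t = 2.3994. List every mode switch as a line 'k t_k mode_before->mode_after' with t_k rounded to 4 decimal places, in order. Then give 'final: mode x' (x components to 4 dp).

Mode 1: guard c·x = 2.2956 hit at Δt = 1.4808 (t = 1.4808), x⁻ = (2.2956) → reset → x⁺ = (2.9822), jump to mode 3
Mode 3: flow for 0.9186 to horizon, guard not reached → x = (1.2706)

1 1.4808 1->3
final: 3 1.2706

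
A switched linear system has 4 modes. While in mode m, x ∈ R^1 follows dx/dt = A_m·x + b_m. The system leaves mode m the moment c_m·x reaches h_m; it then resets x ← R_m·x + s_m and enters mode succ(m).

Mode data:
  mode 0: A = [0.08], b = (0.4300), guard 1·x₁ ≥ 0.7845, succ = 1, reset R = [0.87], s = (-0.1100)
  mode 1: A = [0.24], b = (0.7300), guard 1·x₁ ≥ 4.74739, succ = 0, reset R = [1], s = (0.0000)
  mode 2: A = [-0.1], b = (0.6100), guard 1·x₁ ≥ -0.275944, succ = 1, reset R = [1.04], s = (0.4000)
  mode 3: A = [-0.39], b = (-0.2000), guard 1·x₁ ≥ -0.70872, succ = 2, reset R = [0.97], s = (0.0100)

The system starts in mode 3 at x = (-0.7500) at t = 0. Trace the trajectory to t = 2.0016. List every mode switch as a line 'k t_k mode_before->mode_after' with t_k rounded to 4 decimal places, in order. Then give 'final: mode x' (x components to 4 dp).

1 0.4903 3->2
2 1.1010 2->1
final: 1 0.8742

Mode 3: guard c·x = -0.7087 hit at Δt = 0.4903 (t = 0.4903), x⁻ = (-0.7087) → reset → x⁺ = (-0.6775), jump to mode 2
Mode 2: guard c·x = -0.2759 hit at Δt = 0.6107 (t = 1.1010), x⁻ = (-0.2759) → reset → x⁺ = (0.1130), jump to mode 1
Mode 1: flow for 0.9006 to horizon, guard not reached → x = (0.8742)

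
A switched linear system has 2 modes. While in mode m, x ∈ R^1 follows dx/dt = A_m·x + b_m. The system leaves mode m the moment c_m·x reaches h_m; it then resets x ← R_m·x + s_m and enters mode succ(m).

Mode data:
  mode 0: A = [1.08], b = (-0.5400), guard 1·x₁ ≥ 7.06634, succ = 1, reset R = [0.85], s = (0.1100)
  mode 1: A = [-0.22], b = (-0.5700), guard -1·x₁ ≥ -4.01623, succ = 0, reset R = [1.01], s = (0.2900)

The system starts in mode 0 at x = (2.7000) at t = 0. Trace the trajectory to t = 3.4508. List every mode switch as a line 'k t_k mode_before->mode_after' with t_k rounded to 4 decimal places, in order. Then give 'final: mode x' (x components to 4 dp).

1 1.0125 0->1
2 2.2671 1->0
3 2.7623 0->1
final: 1 4.8925

Mode 0: guard c·x = 7.0663 hit at Δt = 1.0125 (t = 1.0125), x⁻ = (7.0663) → reset → x⁺ = (6.1164), jump to mode 1
Mode 1: guard c·x = -4.0162 hit at Δt = 1.2546 (t = 2.2671), x⁻ = (4.0162) → reset → x⁺ = (4.3464), jump to mode 0
Mode 0: guard c·x = 7.0663 hit at Δt = 0.4952 (t = 2.7623), x⁻ = (7.0663) → reset → x⁺ = (6.1164), jump to mode 1
Mode 1: flow for 0.6885 to horizon, guard not reached → x = (4.8925)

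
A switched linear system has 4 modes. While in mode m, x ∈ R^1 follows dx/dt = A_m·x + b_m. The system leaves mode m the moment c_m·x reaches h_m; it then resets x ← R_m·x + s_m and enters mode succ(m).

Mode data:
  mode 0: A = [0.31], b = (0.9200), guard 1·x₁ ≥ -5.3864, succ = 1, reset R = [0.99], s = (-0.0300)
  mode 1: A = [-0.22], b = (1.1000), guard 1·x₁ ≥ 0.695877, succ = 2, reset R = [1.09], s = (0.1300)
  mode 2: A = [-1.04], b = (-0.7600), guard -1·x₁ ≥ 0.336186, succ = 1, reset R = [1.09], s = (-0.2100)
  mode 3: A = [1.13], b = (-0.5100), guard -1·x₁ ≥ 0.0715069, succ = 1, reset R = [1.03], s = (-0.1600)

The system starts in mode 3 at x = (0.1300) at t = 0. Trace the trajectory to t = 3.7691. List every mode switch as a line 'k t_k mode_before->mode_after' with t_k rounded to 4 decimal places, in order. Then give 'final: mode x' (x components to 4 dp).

1 0.4308 3->1
2 1.3196 1->2
3 2.6772 2->1
final: 1 0.6144

Mode 3: guard c·x = 0.0715 hit at Δt = 0.4308 (t = 0.4308), x⁻ = (-0.0715) → reset → x⁺ = (-0.2337), jump to mode 1
Mode 1: guard c·x = 0.6959 hit at Δt = 0.8888 (t = 1.3196), x⁻ = (0.6959) → reset → x⁺ = (0.8885), jump to mode 2
Mode 2: guard c·x = 0.3362 hit at Δt = 1.3576 (t = 2.6772), x⁻ = (-0.3362) → reset → x⁺ = (-0.5764), jump to mode 1
Mode 1: flow for 1.0919 to horizon, guard not reached → x = (0.6144)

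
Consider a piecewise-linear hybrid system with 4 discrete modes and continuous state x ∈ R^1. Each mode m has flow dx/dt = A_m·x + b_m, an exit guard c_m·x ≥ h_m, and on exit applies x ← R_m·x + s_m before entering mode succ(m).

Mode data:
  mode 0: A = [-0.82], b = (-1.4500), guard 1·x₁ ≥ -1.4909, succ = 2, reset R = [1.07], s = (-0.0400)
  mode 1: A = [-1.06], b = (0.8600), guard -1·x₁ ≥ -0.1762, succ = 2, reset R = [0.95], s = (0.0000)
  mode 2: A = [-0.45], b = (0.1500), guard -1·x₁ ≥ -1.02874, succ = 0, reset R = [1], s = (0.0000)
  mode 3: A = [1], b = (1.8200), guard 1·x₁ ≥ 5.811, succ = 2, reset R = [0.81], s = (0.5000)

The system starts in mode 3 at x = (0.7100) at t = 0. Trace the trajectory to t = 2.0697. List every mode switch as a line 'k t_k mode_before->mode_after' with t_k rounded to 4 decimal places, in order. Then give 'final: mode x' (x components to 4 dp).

1 1.1040 3->2
final: 2 3.4892

Mode 3: guard c·x = 5.8110 hit at Δt = 1.1040 (t = 1.1040), x⁻ = (5.8110) → reset → x⁺ = (5.2069), jump to mode 2
Mode 2: flow for 0.9657 to horizon, guard not reached → x = (3.4892)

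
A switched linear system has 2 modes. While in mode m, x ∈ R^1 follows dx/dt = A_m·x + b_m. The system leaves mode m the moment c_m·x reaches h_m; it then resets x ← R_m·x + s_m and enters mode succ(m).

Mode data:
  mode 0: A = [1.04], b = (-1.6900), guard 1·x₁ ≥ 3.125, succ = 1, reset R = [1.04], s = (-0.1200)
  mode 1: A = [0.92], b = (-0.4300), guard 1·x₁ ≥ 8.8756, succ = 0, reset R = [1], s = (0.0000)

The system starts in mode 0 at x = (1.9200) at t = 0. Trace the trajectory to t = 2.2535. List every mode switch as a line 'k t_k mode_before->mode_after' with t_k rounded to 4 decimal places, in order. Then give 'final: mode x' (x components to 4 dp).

Mode 0: guard c·x = 3.1250 hit at Δt = 1.5637 (t = 1.5637), x⁻ = (3.1250) → reset → x⁺ = (3.1300), jump to mode 1
Mode 1: flow for 0.6898 to horizon, guard not reached → x = (5.4899)

1 1.5637 0->1
final: 1 5.4899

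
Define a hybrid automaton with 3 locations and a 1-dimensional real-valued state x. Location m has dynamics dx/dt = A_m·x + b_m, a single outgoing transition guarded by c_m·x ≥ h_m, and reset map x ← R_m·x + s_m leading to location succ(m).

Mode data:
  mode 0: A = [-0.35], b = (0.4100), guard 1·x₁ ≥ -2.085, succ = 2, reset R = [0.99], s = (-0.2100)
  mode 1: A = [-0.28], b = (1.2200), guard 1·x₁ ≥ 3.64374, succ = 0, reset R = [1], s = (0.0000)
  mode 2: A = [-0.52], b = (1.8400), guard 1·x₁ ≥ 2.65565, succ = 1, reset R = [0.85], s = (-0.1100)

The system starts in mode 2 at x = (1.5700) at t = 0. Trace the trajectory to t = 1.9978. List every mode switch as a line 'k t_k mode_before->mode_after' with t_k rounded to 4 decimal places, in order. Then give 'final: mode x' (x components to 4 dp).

Mode 2: guard c·x = 2.6557 hit at Δt = 1.5421 (t = 1.5421), x⁻ = (2.6556) → reset → x⁺ = (2.1473), jump to mode 1
Mode 1: flow for 0.4557 to horizon, guard not reached → x = (2.4120)

1 1.5421 2->1
final: 1 2.4120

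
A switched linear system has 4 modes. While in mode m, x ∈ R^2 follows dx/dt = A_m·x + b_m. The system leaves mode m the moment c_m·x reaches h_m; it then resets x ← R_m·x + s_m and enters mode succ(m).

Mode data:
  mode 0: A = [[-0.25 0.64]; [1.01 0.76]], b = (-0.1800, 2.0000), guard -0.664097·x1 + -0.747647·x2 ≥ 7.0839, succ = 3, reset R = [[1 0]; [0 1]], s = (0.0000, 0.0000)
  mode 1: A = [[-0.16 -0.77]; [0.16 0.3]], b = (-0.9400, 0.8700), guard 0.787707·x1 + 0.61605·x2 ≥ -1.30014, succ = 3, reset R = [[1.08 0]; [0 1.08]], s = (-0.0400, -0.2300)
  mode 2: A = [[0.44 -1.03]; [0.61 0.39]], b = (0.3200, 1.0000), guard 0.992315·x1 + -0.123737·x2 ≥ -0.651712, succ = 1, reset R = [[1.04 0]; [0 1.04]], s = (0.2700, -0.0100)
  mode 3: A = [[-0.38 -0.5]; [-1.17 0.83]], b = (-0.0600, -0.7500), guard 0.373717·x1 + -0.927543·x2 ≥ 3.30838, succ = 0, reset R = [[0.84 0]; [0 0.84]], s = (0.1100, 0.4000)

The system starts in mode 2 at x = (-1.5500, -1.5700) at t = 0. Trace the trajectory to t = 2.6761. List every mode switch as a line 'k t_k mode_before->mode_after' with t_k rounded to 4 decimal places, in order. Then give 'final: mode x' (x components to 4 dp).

1 0.4493 2->1
2 1.0543 1->3
3 1.5575 3->0
final: 0 -1.6058 -3.2640

Mode 2: guard c·x = -0.6517 hit at Δt = 0.4493 (t = 0.4493), x⁻ = (-0.8751, -1.7512) → reset → x⁺ = (-0.6401, -1.8313), jump to mode 1
Mode 1: guard c·x = -1.3001 hit at Δt = 0.6050 (t = 1.0543), x⁻ = (-0.3442, -1.6704) → reset → x⁺ = (-0.4117, -2.0340), jump to mode 3
Mode 3: guard c·x = 3.3084 hit at Δt = 0.5032 (t = 1.5575), x⁻ = (0.2488, -3.4666) → reset → x⁺ = (0.3190, -2.5119), jump to mode 0
Mode 0: flow for 1.1186 to horizon, guard not reached → x = (-1.6058, -3.2640)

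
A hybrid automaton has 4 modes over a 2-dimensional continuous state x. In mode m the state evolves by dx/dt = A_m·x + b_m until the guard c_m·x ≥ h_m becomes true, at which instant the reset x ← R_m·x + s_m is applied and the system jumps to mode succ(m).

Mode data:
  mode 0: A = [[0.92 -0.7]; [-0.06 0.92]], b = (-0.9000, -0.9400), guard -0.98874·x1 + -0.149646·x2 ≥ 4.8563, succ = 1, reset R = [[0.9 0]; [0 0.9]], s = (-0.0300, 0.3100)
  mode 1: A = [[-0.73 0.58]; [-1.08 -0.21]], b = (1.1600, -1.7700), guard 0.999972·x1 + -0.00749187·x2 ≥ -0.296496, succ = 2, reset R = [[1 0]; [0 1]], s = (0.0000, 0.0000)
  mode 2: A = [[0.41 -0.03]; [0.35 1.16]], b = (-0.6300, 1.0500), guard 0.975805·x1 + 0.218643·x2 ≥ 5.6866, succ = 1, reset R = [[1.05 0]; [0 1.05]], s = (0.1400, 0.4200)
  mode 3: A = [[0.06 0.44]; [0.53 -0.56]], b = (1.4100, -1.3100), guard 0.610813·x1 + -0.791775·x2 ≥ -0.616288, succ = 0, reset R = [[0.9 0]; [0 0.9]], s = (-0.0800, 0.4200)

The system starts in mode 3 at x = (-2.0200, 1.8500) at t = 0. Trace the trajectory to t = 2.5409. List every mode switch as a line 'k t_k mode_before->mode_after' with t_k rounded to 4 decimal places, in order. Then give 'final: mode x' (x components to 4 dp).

Mode 3: guard c·x = -0.6163 hit at Δt = 0.6779 (t = 0.6779), x⁻ = (-0.8539, 0.1196) → reset → x⁺ = (-0.8485, 0.5277), jump to mode 0
Mode 0: guard c·x = 4.8563 hit at Δt = 1.1865 (t = 1.8644), x⁻ = (-4.8866, -0.1655) → reset → x⁺ = (-4.4279, 0.1610), jump to mode 1
Mode 1: flow for 0.6765 to horizon, guard not reached → x = (-1.8272, 1.0797)

1 0.6779 3->0
2 1.8644 0->1
final: 1 -1.8272 1.0797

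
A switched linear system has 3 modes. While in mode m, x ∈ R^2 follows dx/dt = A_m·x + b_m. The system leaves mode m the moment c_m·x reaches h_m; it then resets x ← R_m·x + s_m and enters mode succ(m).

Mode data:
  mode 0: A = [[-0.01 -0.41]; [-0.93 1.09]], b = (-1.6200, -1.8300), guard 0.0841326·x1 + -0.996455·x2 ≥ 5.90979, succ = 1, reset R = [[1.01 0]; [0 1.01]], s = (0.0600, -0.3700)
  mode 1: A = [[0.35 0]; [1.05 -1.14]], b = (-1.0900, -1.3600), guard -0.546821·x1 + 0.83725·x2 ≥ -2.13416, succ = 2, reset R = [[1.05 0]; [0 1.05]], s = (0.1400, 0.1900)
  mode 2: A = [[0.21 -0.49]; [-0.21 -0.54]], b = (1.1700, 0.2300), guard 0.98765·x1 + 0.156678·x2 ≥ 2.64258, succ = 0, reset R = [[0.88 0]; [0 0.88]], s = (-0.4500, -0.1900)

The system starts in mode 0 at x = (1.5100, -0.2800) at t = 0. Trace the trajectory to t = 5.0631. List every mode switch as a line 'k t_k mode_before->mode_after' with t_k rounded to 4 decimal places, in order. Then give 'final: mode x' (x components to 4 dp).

Mode 0: guard c·x = 5.9098 hit at Δt = 0.9823 (t = 0.9823), x⁻ = (0.9648, -5.8494) → reset → x⁺ = (1.0344, -6.2778), jump to mode 1
Mode 1: guard c·x = -2.1342 hit at Δt = 1.0160 (t = 1.9983), x⁻ = (0.1463, -2.4535) → reset → x⁺ = (0.2936, -2.3862), jump to mode 2
Mode 2: guard c·x = 2.6426 hit at Δt = 1.0906 (t = 3.0889), x⁻ = (2.9028, -1.4318) → reset → x⁺ = (2.1044, -1.4500), jump to mode 0
Mode 0: guard c·x = 5.9098 hit at Δt = 0.5888 (t = 3.6777), x⁻ = (1.9566, -5.7656) → reset → x⁺ = (2.0362, -6.1933), jump to mode 1
Mode 1: guard c·x = -2.1342 hit at Δt = 1.0656 (t = 4.7433), x⁻ = (1.5488, -1.5375) → reset → x⁺ = (1.7662, -1.4243), jump to mode 2
Mode 2: flow for 0.3198 to horizon, guard not reached → x = (2.4928, -1.2628)

1 0.9823 0->1
2 1.9983 1->2
3 3.0889 2->0
4 3.6777 0->1
5 4.7433 1->2
final: 2 2.4928 -1.2628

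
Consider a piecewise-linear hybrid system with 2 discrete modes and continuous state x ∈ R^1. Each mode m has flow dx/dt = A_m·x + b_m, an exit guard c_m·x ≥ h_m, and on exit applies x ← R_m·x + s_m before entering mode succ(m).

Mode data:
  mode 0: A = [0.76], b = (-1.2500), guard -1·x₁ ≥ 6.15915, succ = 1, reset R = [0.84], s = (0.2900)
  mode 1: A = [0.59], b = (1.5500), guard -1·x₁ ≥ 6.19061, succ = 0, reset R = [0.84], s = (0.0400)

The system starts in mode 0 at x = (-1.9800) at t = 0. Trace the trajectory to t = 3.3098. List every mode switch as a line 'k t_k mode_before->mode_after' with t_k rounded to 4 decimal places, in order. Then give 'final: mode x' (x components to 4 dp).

Mode 0: guard c·x = 6.1592 hit at Δt = 1.0090 (t = 1.0090), x⁻ = (-6.1591) → reset → x⁺ = (-4.8837), jump to mode 1
Mode 1: guard c·x = 6.1906 hit at Δt = 0.7744 (t = 1.7834), x⁻ = (-6.1906) → reset → x⁺ = (-5.1601), jump to mode 0
Mode 0: guard c·x = 6.1592 hit at Δt = 0.1802 (t = 1.9636), x⁻ = (-6.1592) → reset → x⁺ = (-4.8837), jump to mode 1
Mode 1: guard c·x = 6.1906 hit at Δt = 0.7744 (t = 2.7380), x⁻ = (-6.1906) → reset → x⁺ = (-5.1601), jump to mode 0
Mode 0: guard c·x = 6.1592 hit at Δt = 0.1802 (t = 2.9183), x⁻ = (-6.1592) → reset → x⁺ = (-4.8837), jump to mode 1
Mode 1: flow for 0.3915 to horizon, guard not reached → x = (-5.4700)

1 1.0090 0->1
2 1.7834 1->0
3 1.9636 0->1
4 2.7380 1->0
5 2.9183 0->1
final: 1 -5.4700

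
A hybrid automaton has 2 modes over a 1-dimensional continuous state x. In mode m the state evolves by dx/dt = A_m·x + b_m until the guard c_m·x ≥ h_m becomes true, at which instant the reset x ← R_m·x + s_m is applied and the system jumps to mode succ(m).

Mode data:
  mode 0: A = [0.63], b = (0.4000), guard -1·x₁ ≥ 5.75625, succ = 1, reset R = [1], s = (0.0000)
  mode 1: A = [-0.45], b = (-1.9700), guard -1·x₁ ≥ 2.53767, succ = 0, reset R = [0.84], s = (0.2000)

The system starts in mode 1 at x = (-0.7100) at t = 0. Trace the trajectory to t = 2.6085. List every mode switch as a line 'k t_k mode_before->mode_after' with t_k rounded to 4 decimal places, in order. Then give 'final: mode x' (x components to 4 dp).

Mode 1: guard c·x = 2.5377 hit at Δt = 1.5328 (t = 1.5328), x⁻ = (-2.5377) → reset → x⁺ = (-1.9316), jump to mode 0
Mode 0: flow for 1.0757 to horizon, guard not reached → x = (-3.1886)

1 1.5328 1->0
final: 0 -3.1886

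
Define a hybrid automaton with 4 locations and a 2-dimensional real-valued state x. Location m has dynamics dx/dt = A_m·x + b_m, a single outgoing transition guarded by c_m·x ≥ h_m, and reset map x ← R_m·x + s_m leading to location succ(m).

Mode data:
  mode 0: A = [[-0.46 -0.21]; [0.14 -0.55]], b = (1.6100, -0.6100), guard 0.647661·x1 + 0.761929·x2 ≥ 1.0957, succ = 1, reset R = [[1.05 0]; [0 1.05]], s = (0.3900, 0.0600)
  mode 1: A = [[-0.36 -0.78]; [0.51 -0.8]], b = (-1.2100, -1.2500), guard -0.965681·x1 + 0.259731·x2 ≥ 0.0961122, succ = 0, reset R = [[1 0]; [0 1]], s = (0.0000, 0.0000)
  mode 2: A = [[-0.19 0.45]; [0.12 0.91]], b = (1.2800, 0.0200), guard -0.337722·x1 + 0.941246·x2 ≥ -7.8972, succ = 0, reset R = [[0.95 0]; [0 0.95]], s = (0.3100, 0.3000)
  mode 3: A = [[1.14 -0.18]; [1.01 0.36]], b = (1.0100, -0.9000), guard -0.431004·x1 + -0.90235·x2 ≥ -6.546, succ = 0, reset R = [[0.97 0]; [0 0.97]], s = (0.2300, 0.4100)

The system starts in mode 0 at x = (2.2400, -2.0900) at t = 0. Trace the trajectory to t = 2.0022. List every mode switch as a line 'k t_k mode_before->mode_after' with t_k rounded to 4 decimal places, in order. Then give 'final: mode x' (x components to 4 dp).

Mode 0: guard c·x = 1.0957 hit at Δt = 1.3015 (t = 1.3015), x⁻ = (3.1318, -1.2240) → reset → x⁺ = (3.6784, -1.2252), jump to mode 1
Mode 1: flow for 0.7007 to horizon, guard not reached → x = (2.4957, -0.5390)

1 1.3015 0->1
final: 1 2.4957 -0.5390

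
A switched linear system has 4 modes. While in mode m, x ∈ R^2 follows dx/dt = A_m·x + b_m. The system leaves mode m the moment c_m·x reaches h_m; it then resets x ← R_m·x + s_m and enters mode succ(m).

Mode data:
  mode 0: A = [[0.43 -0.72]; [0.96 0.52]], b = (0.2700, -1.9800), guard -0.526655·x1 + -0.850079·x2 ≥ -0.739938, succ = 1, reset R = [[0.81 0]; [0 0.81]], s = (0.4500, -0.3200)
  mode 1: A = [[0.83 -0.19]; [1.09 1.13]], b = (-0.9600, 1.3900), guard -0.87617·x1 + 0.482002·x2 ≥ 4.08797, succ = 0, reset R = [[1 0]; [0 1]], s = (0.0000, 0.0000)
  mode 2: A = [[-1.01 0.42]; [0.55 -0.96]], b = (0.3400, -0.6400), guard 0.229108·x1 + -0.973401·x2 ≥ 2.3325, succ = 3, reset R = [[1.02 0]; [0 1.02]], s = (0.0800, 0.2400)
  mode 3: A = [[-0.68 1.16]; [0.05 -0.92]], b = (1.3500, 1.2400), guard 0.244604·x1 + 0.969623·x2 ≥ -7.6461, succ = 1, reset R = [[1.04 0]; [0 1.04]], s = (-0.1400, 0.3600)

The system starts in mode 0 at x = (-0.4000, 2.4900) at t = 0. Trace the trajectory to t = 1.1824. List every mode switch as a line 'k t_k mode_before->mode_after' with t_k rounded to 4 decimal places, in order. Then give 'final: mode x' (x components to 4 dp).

Mode 0: guard c·x = -0.7399 hit at Δt = 0.5143 (t = 0.5143), x⁻ = (-1.2259, 1.6299) → reset → x⁺ = (-0.5430, 1.0003), jump to mode 1
Mode 1: flow for 0.6681 to horizon, guard not reached → x = (-2.0730, 2.2860)

1 0.5143 0->1
final: 1 -2.0730 2.2860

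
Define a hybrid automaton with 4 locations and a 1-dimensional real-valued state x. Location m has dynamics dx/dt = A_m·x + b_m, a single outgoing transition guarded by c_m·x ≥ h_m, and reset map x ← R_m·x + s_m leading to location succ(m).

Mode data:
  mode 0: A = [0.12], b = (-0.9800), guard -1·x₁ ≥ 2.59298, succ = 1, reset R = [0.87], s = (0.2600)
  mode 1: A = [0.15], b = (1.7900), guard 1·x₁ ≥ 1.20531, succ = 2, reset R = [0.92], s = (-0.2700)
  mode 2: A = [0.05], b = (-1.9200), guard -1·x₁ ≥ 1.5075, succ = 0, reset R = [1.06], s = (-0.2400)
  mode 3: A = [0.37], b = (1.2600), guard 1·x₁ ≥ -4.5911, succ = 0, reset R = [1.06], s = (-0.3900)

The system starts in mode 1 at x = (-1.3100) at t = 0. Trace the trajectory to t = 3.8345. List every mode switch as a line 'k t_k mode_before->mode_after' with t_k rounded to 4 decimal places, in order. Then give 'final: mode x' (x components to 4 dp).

Mode 1: guard c·x = 1.2053 hit at Δt = 1.4167 (t = 1.4167), x⁻ = (1.2053) → reset → x⁺ = (0.8389), jump to mode 2
Mode 2: guard c·x = 1.5075 hit at Δt = 1.2119 (t = 2.6286), x⁻ = (-1.5075) → reset → x⁺ = (-1.8379), jump to mode 0
Mode 0: guard c·x = 2.5930 hit at Δt = 0.6063 (t = 3.2349), x⁻ = (-2.5930) → reset → x⁺ = (-1.9959), jump to mode 1
Mode 1: flow for 0.5996 to horizon, guard not reached → x = (-1.0607)

1 1.4167 1->2
2 2.6286 2->0
3 3.2349 0->1
final: 1 -1.0607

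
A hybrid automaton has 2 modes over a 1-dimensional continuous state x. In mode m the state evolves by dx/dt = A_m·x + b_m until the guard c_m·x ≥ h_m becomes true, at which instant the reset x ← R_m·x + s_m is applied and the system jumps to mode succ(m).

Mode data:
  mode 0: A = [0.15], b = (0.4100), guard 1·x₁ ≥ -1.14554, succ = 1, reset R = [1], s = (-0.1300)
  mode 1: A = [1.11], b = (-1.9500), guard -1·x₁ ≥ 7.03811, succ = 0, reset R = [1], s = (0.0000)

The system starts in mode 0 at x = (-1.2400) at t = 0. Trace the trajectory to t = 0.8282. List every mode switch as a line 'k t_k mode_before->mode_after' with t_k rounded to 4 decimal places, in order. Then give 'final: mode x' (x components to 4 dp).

1 0.4089 0->1
final: 1 -3.0728

Mode 0: guard c·x = -1.1455 hit at Δt = 0.4089 (t = 0.4089), x⁻ = (-1.1455) → reset → x⁺ = (-1.2755), jump to mode 1
Mode 1: flow for 0.4193 to horizon, guard not reached → x = (-3.0728)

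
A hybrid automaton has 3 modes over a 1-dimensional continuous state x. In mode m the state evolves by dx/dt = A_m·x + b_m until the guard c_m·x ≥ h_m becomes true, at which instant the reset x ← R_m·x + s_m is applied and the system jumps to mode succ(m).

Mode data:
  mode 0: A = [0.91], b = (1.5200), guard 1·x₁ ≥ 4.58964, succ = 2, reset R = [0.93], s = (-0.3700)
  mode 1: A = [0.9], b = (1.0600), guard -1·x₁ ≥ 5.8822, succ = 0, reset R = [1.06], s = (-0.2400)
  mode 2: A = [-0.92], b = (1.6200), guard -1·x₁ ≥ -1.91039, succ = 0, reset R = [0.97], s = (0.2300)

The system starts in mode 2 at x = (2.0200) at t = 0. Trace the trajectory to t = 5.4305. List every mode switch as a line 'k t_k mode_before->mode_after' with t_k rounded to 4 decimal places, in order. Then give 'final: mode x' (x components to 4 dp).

Mode 2: guard c·x = -1.9104 hit at Δt = 0.5977 (t = 0.5977), x⁻ = (1.9104) → reset → x⁺ = (2.0831), jump to mode 0
Mode 0: guard c·x = 4.5896 hit at Δt = 0.5621 (t = 1.1598), x⁻ = (4.5896) → reset → x⁺ = (3.8984), jump to mode 2
Mode 2: guard c·x = -1.9104 hit at Δt = 2.8913 (t = 4.0511), x⁻ = (1.9104) → reset → x⁺ = (2.0831), jump to mode 0
Mode 0: guard c·x = 4.5896 hit at Δt = 0.5621 (t = 4.6132), x⁻ = (4.5896) → reset → x⁺ = (3.8984), jump to mode 2
Mode 2: flow for 0.8173 to horizon, guard not reached → x = (2.7686)

1 0.5977 2->0
2 1.1598 0->2
3 4.0511 2->0
4 4.6132 0->2
final: 2 2.7686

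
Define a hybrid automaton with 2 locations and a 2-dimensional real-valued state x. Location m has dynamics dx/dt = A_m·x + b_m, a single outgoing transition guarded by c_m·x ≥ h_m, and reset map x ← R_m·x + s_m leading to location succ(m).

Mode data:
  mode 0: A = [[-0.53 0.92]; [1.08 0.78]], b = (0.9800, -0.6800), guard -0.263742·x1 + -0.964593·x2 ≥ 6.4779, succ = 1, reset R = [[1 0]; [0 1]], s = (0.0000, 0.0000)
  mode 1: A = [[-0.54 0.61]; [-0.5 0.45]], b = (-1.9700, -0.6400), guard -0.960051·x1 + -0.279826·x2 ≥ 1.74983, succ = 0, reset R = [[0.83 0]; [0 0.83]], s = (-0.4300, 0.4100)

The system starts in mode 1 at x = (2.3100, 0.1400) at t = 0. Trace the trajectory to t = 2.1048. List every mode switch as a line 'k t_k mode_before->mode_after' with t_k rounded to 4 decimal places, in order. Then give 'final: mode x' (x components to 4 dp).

Mode 1: guard c·x = 1.7498 hit at Δt = 1.3937 (t = 1.3937), x⁻ = (-1.3850, -1.5015) → reset → x⁺ = (-1.5796, -0.8362), jump to mode 0
Mode 0: flow for 0.7111 to horizon, guard not reached → x = (-1.6935, -3.6274)

1 1.3937 1->0
final: 0 -1.6935 -3.6274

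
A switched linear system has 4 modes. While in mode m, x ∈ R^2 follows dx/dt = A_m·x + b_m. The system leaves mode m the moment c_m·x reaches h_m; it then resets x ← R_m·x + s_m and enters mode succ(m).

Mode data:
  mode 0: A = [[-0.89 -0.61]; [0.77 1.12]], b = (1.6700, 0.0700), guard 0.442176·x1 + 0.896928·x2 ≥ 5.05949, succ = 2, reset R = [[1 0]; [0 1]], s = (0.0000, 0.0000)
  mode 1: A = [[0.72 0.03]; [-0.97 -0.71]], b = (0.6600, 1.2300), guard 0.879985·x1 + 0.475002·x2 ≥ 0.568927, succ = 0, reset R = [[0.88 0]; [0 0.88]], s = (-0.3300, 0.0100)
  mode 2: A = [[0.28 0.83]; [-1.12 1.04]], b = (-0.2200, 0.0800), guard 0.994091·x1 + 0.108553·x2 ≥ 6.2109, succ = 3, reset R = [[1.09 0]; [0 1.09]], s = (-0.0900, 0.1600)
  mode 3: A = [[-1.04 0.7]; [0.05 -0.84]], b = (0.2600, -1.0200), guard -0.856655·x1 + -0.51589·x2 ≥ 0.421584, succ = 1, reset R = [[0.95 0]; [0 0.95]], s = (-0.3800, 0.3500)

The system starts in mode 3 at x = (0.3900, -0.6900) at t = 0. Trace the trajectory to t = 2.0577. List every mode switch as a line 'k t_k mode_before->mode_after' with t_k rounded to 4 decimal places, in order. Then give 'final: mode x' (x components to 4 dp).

1 0.6451 3->1
2 1.6491 1->0
final: 0 0.3611 1.0128

Mode 3: guard c·x = 0.4216 hit at Δt = 0.6451 (t = 0.6451), x⁻ = (0.0526, -0.9045) → reset → x⁺ = (-0.3301, -0.5092), jump to mode 1
Mode 1: guard c·x = 0.5689 hit at Δt = 1.0040 (t = 1.6491), x⁻ = (0.2971, 0.6472) → reset → x⁺ = (-0.0685, 0.5796), jump to mode 0
Mode 0: flow for 0.4086 to horizon, guard not reached → x = (0.3611, 1.0128)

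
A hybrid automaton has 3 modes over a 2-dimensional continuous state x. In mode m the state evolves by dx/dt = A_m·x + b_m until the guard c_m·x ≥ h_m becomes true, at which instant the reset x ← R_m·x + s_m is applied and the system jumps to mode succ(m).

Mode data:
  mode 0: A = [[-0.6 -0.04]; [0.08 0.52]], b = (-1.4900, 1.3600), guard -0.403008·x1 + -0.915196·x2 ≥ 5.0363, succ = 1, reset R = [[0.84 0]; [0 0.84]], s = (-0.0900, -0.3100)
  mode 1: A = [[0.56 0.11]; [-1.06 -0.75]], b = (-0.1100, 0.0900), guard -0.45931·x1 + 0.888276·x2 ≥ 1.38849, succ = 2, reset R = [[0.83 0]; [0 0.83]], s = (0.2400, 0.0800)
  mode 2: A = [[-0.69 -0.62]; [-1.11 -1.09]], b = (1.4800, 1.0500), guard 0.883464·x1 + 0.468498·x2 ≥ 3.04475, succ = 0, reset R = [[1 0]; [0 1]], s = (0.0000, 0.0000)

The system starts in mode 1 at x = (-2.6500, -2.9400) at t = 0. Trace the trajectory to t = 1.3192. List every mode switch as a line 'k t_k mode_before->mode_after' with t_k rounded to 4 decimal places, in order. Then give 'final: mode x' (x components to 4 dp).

1 0.5420 1->2
final: 2 -1.1484 1.4709

Mode 1: guard c·x = 1.3885 hit at Δt = 0.5420 (t = 0.5420), x⁻ = (-3.7776, -0.3902) → reset → x⁺ = (-2.8954, -0.2439), jump to mode 2
Mode 2: flow for 0.7772 to horizon, guard not reached → x = (-1.1484, 1.4709)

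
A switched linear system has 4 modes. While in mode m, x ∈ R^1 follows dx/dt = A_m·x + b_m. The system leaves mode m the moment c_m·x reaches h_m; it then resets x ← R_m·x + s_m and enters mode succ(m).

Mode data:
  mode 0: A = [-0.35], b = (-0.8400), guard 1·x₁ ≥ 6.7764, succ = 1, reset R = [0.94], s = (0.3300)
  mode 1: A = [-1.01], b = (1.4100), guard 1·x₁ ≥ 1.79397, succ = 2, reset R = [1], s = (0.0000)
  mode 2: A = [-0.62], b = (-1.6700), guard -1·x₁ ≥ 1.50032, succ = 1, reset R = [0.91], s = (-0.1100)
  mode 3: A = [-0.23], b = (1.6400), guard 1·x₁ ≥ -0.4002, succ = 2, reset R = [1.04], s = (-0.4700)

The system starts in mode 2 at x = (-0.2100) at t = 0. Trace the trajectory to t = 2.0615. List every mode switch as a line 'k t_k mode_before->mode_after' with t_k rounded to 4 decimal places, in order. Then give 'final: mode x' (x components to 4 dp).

1 1.1823 2->1
final: 1 0.2145

Mode 2: guard c·x = 1.5003 hit at Δt = 1.1823 (t = 1.1823), x⁻ = (-1.5003) → reset → x⁺ = (-1.4753), jump to mode 1
Mode 1: flow for 0.8792 to horizon, guard not reached → x = (0.2145)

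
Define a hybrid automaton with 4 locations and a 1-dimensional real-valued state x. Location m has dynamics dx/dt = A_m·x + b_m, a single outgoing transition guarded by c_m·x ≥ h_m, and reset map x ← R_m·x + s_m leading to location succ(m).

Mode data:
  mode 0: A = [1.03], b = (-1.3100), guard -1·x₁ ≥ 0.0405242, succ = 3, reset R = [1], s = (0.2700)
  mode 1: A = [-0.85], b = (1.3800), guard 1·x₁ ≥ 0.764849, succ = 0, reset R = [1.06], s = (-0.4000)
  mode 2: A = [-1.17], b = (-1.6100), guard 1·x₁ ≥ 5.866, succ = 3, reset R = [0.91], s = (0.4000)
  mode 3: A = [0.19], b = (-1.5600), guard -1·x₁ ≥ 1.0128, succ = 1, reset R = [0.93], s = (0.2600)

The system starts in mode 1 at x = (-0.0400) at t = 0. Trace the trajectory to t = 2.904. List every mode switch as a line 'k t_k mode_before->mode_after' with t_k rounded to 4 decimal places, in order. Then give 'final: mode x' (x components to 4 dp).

1 0.7780 1->0
2 1.1871 0->3
3 1.9485 3->1
final: 1 0.6002

Mode 1: guard c·x = 0.7648 hit at Δt = 0.7780 (t = 0.7780), x⁻ = (0.7648) → reset → x⁺ = (0.4107), jump to mode 0
Mode 0: guard c·x = 0.0405 hit at Δt = 0.4091 (t = 1.1871), x⁻ = (-0.0405) → reset → x⁺ = (0.2295), jump to mode 3
Mode 3: guard c·x = 1.0128 hit at Δt = 0.7614 (t = 1.9485), x⁻ = (-1.0128) → reset → x⁺ = (-0.6819), jump to mode 1
Mode 1: flow for 0.9555 to horizon, guard not reached → x = (0.6002)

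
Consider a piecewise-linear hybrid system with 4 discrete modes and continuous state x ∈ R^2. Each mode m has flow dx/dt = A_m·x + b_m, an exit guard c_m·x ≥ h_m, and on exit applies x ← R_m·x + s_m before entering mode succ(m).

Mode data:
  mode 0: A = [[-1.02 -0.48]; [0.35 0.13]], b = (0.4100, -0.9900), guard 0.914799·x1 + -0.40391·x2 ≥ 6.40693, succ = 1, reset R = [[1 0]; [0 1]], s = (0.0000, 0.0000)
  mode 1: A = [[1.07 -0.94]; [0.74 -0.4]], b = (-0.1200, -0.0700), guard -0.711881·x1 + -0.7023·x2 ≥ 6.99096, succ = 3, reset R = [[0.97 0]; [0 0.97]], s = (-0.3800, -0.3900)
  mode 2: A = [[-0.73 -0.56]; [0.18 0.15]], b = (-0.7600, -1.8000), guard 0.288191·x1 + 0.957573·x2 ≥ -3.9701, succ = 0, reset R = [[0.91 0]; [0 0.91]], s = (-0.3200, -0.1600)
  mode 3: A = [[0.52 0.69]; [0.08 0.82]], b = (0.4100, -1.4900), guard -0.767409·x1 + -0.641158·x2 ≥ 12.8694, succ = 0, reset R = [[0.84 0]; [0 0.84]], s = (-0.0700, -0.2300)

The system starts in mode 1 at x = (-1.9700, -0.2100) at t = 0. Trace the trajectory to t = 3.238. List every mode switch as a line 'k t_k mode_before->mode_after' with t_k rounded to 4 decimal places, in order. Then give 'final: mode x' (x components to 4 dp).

Mode 1: guard c·x = 6.9910 hit at Δt = 1.5764 (t = 1.5764), x⁻ = (-6.1179, -3.7531) → reset → x⁺ = (-6.3143, -4.0305), jump to mode 3
Mode 3: guard c·x = 12.8694 hit at Δt = 0.5276 (t = 2.1040), x⁻ = (-10.4044, -7.6189) → reset → x⁺ = (-8.8097, -6.6299), jump to mode 0
Mode 0: flow for 1.1340 to horizon, guard not reached → x = (0.4500, -10.4247)

1 1.5764 1->3
2 2.1040 3->0
final: 0 0.4500 -10.4247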